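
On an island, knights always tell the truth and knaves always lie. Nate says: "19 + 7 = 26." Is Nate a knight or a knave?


Statement: "19 + 7 = 26."
Actual: 19 + 7 = 26
Claimed: 26
Statement is TRUE → Nate tells the truth → Knight

Knight


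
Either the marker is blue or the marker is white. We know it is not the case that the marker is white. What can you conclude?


Disjunctive syllogism: P ∨ Q, ¬P ⊢ Q
Disjunction: the marker is blue ∨ the marker is white
We know it is not the case that the marker is white.
By disjunctive syllogism, the other disjunct must be true.

The marker is blue


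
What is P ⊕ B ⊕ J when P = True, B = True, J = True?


P = True, B = True, J = True
Step 1: P ⊕ B = True XOR True = False
Step 2: False ⊕ J = False XOR True = True
XOR is true when an odd number of operands are true.

True


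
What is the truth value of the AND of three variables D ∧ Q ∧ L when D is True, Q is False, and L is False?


D = True, Q = False, L = False
Step 1: D ∧ Q = True AND False = False
Step 2: (False) ∧ L = (False) AND False = False
AND is true only when ALL operands are true.

False


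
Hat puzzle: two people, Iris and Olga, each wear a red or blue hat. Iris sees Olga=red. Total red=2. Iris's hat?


Total red = 2, Olga = red
Red accounted for: 1
Remaining for Iris: 1
Iris's hat is red.

red


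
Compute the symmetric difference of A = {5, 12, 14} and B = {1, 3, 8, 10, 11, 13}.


A = {5, 12, 14}
B = {1, 3, 8, 10, 11, 13}
Operation: symmetric difference
In A only: [5, 12, 14], in B only: [1, 3, 8, 10, 11, 13]

{1, 3, 5, 8, 10, 11, 12, 13, 14}


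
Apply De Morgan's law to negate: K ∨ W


De Morgan's law: ¬(P ∨ Q) ≡ ¬P ∧ ¬Q
¬(K ∨ W) = ¬K ∧ ¬W

¬K ∧ ¬W


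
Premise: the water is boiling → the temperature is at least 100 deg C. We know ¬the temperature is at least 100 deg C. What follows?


Modus tollens: P → Q, ¬Q ⊢ ¬P
P: the water is boiling
Q: the temperature is at least 100 deg C
We have P → Q and Q is false.
By modus tollens, P must be false.

It is not the case that the water is boiling


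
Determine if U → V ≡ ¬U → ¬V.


Expression 1: U → V
Expression 2: ¬U → ¬V
Truth table (U V | Expr1 Expr2):
  T T |   T     T
  T F |   F     T   ← differ
  F T |   T     F   ← differ
  F F |   T     T
Counterexample: U=T, V=F gives Expr1 = F but Expr2 = T, so the expressions are NOT logically equivalent.

No


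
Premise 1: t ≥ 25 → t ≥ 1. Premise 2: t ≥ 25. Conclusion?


Modus ponens: P → Q, P ⊢ Q
P: t ≥ 25
Q: t ≥ 1
We have P → Q and P is true.
By modus ponens, Q must be true.

t ≥ 1


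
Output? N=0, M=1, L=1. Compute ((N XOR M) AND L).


N XOR M = 0^1 = 1
1 AND 1 = 1

1


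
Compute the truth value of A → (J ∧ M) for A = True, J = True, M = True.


A = True, J = True, M = True
Step 1: J ∧ M = True AND True = True
Step 2: A → (True): false only when A=True and consequent=False.
Result: True

True


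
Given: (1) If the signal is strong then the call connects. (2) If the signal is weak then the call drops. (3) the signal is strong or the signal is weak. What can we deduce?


Constructive dilemma: (P → Q) ∧ (R → S), P ∨ R ⊢ Q ∨ S
Premise 1: the signal is strong → the call connects
Premise 2: the signal is weak → the call drops
Premise 3: the signal is strong ∨ the signal is weak
Case 1: Assuming the signal is strong, then by Premise 1, the call connects.
Case 2: Assuming the signal is weak, then by Premise 2, the call drops.
Since one of the signal is strong or the signal is weak must hold, we get the call connects or the call drops.

The call connects or the call drops.


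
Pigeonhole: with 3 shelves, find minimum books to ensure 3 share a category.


Pigeonhole: to guarantee k in one of n categories, need (k-1)×n + 1.
k = 3, n = 3
Minimum = (3-1) × 3 + 1 = 2 × 3 + 1

7


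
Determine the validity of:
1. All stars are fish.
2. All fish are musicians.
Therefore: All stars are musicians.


Premise 1: All stars are fish.
Premise 2: All fish are musicians.
Conclusion: All stars are musicians.
Barbara syllogism (AAA-1): All A are B, All B are C → All A are C.
Middle term (fish) distributed in premise 2.

Valid


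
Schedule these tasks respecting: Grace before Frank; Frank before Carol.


Constraints: Grace before Frank; Frank before Carol
Method: repeatedly schedule the remaining task that has no remaining task required before it.
  Step 1: remaining {Grace, Carol, Frank}; every task except Grace still has a predecessor pending → schedule Grace.
  Step 2: remaining {Carol, Frank}; every task except Frank still has a predecessor pending → schedule Frank.
  Step 3: only Carol remains → schedule Carol.
Resulting order:

Grace → Frank → Carol


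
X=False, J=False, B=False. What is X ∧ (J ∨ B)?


X = False, J = False, B = False
Expression: X ∧ (J ∨ B)
Step 1: J ∨ B = False OR False = False
Step 2: X ∧ (False) = False AND False = False

False


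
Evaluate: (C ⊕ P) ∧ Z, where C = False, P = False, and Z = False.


C = False, P = False, Z = False
Step 1: C ⊕ P = False XOR False = False
Step 2: False ∧ Z = False AND False = False
XOR true when exactly one of C,P is true; then AND with Z.

False


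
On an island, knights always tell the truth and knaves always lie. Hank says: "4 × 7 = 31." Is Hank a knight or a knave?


Statement: "4 × 7 = 31."
Actual: 4 × 7 = 28
Claimed: 31
Statement is FALSE → Hank lies → Knave

Knave


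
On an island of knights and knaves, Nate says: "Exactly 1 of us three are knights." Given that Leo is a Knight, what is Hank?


Nate claims exactly 1 knights among Nate, Leo, Hank.
Given: Leo is a Knight.

Case 1: Nate is a Knight (tells truth)
  Then exactly 1 of the three are knights.
  Counting Nate, Leo: 2 knight(s) so far. Need -1 more → impossible.
Case 2: Nate is a Knave (lies)
  Then the count is NOT 1.
  If Hank = Knave, count = 1 = 1 → claim would be true, contradicts lie.
  If Hank = Knight, count = 2 ≠ 1 → lie confirmed ✓

Hank is a Knight.

Knight


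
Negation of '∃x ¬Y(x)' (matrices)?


Original: ∃x ¬Y(x)
Rule: ¬∀→∃, ¬∃→∀, negate predicate.
Negation: ∀x Y(x)

∀x Y(x)


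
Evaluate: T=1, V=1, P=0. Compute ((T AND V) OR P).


T AND V = 1&1 = 1
1 OR 0 = 1

1


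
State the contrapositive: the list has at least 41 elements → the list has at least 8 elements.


Original: If the list has at least 41 elements, then the list has at least 8 elements
Contrapositive: If ¬Q, then ¬P
Negate Q: not (the list has at least 8 elements)
Negate P: not (the list has at least 41 elements)

If not (the list has at least 8 elements), then not (the list has at least 41 elements).


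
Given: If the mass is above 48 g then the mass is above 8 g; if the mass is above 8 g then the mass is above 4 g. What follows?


Hypothetical syllogism: P → Q, Q → R ⊢ P → R
Premise 1: the mass is above 48 g → the mass is above 8 g
Premise 2: the mass is above 8 g → the mass is above 4 g
Chain the implications: the middle term (the mass is above 8 g) links the two.
Conclusion: If the mass is above 48 g, then the mass is above 4 g.

If the mass is above 48 g, then the mass is above 4 g.


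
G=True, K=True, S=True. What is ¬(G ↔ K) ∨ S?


G = True, K = True, S = True
Expression: ¬(G ↔ K) ∨ S
Step 1: G ↔ K = (True iff True) = True
Step 2: ¬(G ↔ K) = NOT True = False
Step 3: (False) ∨ S = False OR True = True

True


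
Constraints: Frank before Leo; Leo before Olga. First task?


Constraints: Frank before Leo; Leo before Olga
The first task can have nothing scheduled before it, so it must never appear on the right of a 'before'.
Tasks appearing after some 'before': Leo, Olga.
The only task not in that list is Frank → it is first.

Frank


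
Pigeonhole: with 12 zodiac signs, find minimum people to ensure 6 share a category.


Pigeonhole: to guarantee k in one of n categories, need (k-1)×n + 1.
k = 6, n = 12
Minimum = (6-1) × 12 + 1 = 5 × 12 + 1

61


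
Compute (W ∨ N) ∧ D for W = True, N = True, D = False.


W = True, N = True, D = False
Step 1: W ∨ N = True OR True = True
Step 2: True ∧ D = True AND False = False
OR is true when at least one operand is true; AND requires both.

False


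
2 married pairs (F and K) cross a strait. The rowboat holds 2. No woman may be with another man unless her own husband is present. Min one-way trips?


Label couples F and K.
1. WF+WK → (far: WF,WK; near: HF,HK)
2. WF ←   (far: WK; near: HF,HK,WF)
3. HF+HK → (far: HF,HK,WK; near: WF)
4. HF ←   (far: HK,WK; near: HF,WF)  — HF returns, since WF is alone on near bank
5. HF+WF → (far: all four; near: empty)
Every state respects the constraint.
Minimum trips = 5

5


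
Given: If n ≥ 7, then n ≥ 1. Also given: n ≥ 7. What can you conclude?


Modus ponens: P → Q, P ⊢ Q
P: n ≥ 7
Q: n ≥ 1
We have P → Q and P is true.
By modus ponens, Q must be true.

n ≥ 1


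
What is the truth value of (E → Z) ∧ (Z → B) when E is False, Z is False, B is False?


E = False, Z = False, B = False
Step 1: E → Z is false only when E=True and Z=False. Result: True
Step 2: Z → B is false only when Z=True and B=False. Result: True
Step 3: True ∧ True = True

True


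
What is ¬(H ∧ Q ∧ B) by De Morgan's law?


De Morgan's law: ¬(P ∧ Q ∧ R) ≡ ¬P ∨ ¬Q ∨ ¬R
¬(H ∧ Q ∧ B) = ¬H ∨ ¬Q ∨ ¬B

¬H ∨ ¬Q ∨ ¬B


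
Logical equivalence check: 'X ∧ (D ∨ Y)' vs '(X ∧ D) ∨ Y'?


Expression 1: X ∧ (D ∨ Y)
Expression 2: (X ∧ D) ∨ Y
Truth table (X D Y | Expr1 Expr2):
  T T T |   T     T
  T T F |   T     T
  T F T |   T     T
  T F F |   F     F
  F T T |   F     T   ← differ
  F T F |   F     F
  F F T |   F     T   ← differ
  F F F |   F     F
Counterexample: X=F, D=T, Y=T gives Expr1 = F but Expr2 = T, so the expressions are NOT logically equivalent.

No


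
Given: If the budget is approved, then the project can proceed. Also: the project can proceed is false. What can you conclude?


Modus tollens: P → Q, ¬Q ⊢ ¬P
P: the budget is approved
Q: the project can proceed
We have P → Q and Q is false.
By modus tollens, P must be false.

It is not the case that the budget is approved


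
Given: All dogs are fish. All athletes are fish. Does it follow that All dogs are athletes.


Premise 1: All dogs are fish.
Premise 2: All athletes are fish.
Conclusion: All dogs are athletes.
Fallacy: undistributed middle. fish is predicate in both.
Counterexample: dogs and athletes could be disjoint subsets of fish.

Invalid


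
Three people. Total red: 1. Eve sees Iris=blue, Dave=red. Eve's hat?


Total red = 1, seen red = 1
Own red = 1 - 1 = 0
Eve's hat is blue.

blue


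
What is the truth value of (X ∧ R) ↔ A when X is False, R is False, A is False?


X = False, R = False, A = False
Step 1: X ∧ R = False AND False = False
Step 2: (False) ↔ A: true when both sides have same truth value.
Result: False ↔ False = True

True


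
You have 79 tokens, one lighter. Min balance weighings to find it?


Each weighing has 3 outcomes (left heavy / balance / right heavy), so k weighings distinguish at most 3^k cases; splitting into three near-equal groups achieves this.
Need 3^k ≥ 79: 3^3 = 27 < 79 ≤ 3^4 = 81
k = ⌈log₃(79)⌉ = 4

4


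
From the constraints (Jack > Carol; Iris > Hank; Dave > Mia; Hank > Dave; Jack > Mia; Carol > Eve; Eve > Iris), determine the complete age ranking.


Constraints: Jack > Carol; Iris > Hank; Dave > Mia; Hank > Dave; Jack > Mia; Carol > Eve; Eve > Iris
Method: at each step, the next-highest is the one remaining person who never appears on the smaller side of a constraint between remaining people.
  Step 1: remaining {Carol, Iris, Dave, Eve, Jack, Mia, Hank}; on the smaller side: {Carol, Iris, Dave, Eve, Mia, Hank} → Jack is next (Jack > Carol; Jack > Mia).
  Step 2: remaining {Carol, Iris, Dave, Eve, Mia, Hank}; on the smaller side: {Iris, Dave, Eve, Mia, Hank} → Carol is next (Carol > Eve).
  Step 3: remaining {Iris, Dave, Eve, Mia, Hank}; on the smaller side: {Iris, Dave, Mia, Hank} → Eve is next (Eve > Iris).
  Step 4: remaining {Iris, Dave, Mia, Hank}; on the smaller side: {Dave, Mia, Hank} → Iris is next (Iris > Hank).
  Step 5: remaining {Dave, Mia, Hank}; on the smaller side: {Dave, Mia} → Hank is next (Hank > Dave).
  Step 6: remaining {Dave, Mia}; on the smaller side: {Mia} → Dave is next (Dave > Mia).
  Step 7: only Mia remains → lowest.
Final ranking (highest to lowest):

Jack > Carol > Eve > Iris > Hank > Dave > Mia


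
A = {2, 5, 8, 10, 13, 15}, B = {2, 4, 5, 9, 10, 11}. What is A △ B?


A = {2, 5, 8, 10, 13, 15}
B = {2, 4, 5, 9, 10, 11}
Operation: symmetric difference
In A only: [8, 13, 15], in B only: [4, 9, 11]

{4, 8, 9, 11, 13, 15}


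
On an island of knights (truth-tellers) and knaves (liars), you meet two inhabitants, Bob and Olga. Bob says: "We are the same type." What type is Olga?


Bob says: "We are the same type."
Case 1: Bob is a Knight (truth-teller)
  Statement is true → they ARE the same → Olga is also a Knight
Case 2: Bob is a Knave (liar)
  Statement is false → they are NOT the same → Olga is a Knight
In both cases, Olga is a Knight.

Knight


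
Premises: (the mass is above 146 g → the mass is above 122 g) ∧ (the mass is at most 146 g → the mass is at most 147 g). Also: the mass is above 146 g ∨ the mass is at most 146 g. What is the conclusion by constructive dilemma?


Constructive dilemma: (P → Q) ∧ (R → S), P ∨ R ⊢ Q ∨ S
Premise 1: the mass is above 146 g → the mass is above 122 g
Premise 2: the mass is at most 146 g → the mass is at most 147 g
Premise 3: the mass is above 146 g ∨ the mass is at most 146 g
Case 1: Assuming the mass is above 146 g, then by Premise 1, the mass is above 122 g.
Case 2: Assuming the mass is at most 146 g, then by Premise 2, the mass is at most 147 g.
Since one of the mass is above 146 g or the mass is at most 146 g must hold, we get the mass is above 122 g or the mass is at most 147 g.

The mass is above 122 g or the mass is at most 147 g.


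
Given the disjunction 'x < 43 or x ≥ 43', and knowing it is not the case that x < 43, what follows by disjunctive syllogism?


Disjunctive syllogism: P ∨ Q, ¬P ⊢ Q
Disjunction: x < 43 ∨ x ≥ 43
We know it is not the case that x < 43.
By disjunctive syllogism, the other disjunct must be true.

x ≥ 43


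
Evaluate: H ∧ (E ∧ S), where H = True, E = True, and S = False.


H = True, E = True, S = False
Step 1: E ∧ S = True AND False = False
Step 2: H ∧ False = True AND False = False
AND is true only when ALL operands are true.

False


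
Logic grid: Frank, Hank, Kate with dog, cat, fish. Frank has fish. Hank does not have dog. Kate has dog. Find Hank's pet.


From clues:
  Kate → dog
  Frank → fish
By elimination, Hank gets the remaining.

cat


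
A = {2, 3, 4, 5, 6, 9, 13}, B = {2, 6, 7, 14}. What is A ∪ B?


A = {2, 3, 4, 5, 6, 9, 13}
B = {2, 6, 7, 14}
Operation: union
All elements combined: 2, 3, 4, 5, 6, 7, 9, 13, 14

{2, 3, 4, 5, 6, 7, 9, 13, 14}


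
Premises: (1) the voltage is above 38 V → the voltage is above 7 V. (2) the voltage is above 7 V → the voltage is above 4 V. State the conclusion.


Hypothetical syllogism: P → Q, Q → R ⊢ P → R
Premise 1: the voltage is above 38 V → the voltage is above 7 V
Premise 2: the voltage is above 7 V → the voltage is above 4 V
Chain the implications: the middle term (the voltage is above 7 V) links the two.
Conclusion: If the voltage is above 38 V, then the voltage is above 4 V.

If the voltage is above 38 V, then the voltage is above 4 V.


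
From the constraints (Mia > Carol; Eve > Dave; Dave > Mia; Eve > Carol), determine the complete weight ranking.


Constraints: Mia > Carol; Eve > Dave; Dave > Mia; Eve > Carol
Method: at each step, the next-highest is the one remaining person who never appears on the smaller side of a constraint between remaining people.
  Step 1: remaining {Mia, Carol, Dave, Eve}; on the smaller side: {Mia, Carol, Dave} → Eve is next (Eve > Dave; Eve > Carol).
  Step 2: remaining {Mia, Carol, Dave}; on the smaller side: {Mia, Carol} → Dave is next (Dave > Mia).
  Step 3: remaining {Mia, Carol}; on the smaller side: {Carol} → Mia is next (Mia > Carol).
  Step 4: only Carol remains → lowest.
Final ranking (highest to lowest):

Eve > Dave > Mia > Carol


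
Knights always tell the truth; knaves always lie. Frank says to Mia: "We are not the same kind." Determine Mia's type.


Frank says: "We are not the same kind."
Case 1: Frank is a Knight (truth-teller)
  Statement is true → they ARE different → Mia is a Knave
Case 2: Frank is a Knave (liar)
  Statement is false → they are NOT different → Mia is a Knave
In both cases, Mia is a Knave.

Knave


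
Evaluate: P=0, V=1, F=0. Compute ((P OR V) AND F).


P OR V = 0|1 = 1
1 AND 0 = 0

0


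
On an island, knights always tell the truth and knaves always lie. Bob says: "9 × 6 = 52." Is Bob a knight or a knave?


Statement: "9 × 6 = 52."
Actual: 9 × 6 = 54
Claimed: 52
Statement is FALSE → Bob lies → Knave

Knave


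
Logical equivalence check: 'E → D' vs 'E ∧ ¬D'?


Expression 1: E → D
Expression 2: E ∧ ¬D
Truth table (E D | Expr1 Expr2):
  T T |   T     F   ← differ
  T F |   F     T   ← differ
  F T |   T     F   ← differ
  F F |   T     F   ← differ
Counterexample: E=T, D=T gives Expr1 = T but Expr2 = F, so the expressions are NOT logically equivalent.

No


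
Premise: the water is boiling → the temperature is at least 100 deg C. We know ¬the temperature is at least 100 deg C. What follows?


Modus tollens: P → Q, ¬Q ⊢ ¬P
P: the water is boiling
Q: the temperature is at least 100 deg C
We have P → Q and Q is false.
By modus tollens, P must be false.

It is not the case that the water is boiling


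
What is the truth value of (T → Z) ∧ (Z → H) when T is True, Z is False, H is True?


T = True, Z = False, H = True
Step 1: T → Z is false only when T=True and Z=False. Result: False
Step 2: Z → H is false only when Z=True and H=False. Result: True
Step 3: False ∧ True = False

False


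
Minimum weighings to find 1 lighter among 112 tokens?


Each weighing has 3 outcomes (left heavy / balance / right heavy), so k weighings distinguish at most 3^k cases; splitting into three near-equal groups achieves this.
Need 3^k ≥ 112: 3^4 = 81 < 112 ≤ 3^5 = 243
k = ⌈log₃(112)⌉ = 5

5


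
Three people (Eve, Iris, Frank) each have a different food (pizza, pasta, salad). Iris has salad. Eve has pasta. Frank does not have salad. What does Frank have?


From clues:
  Iris → salad
  Eve → pasta
By elimination, Frank gets the remaining.

pizza


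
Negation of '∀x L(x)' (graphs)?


Original: ∀x L(x)
Rule: ¬∀→∃, ¬∃→∀, negate predicate.
Negation: ∃x ¬L(x)

∃x ¬L(x)


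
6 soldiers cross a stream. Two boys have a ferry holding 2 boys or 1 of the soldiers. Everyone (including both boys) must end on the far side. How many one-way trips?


Per crossing of one of the soldiers: boys→, one←, one of the soldiers→, one← = 4 trips
6 × 4 = 24, + 1 final boys→ = 25
Minimum trips = 25

25


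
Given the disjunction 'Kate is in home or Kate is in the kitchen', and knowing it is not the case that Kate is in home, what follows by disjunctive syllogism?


Disjunctive syllogism: P ∨ Q, ¬P ⊢ Q
Disjunction: Kate is in home ∨ Kate is in the kitchen
We know it is not the case that Kate is in home.
By disjunctive syllogism, the other disjunct must be true.

Kate is in the kitchen


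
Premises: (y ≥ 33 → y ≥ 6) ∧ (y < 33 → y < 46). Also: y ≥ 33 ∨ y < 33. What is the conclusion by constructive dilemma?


Constructive dilemma: (P → Q) ∧ (R → S), P ∨ R ⊢ Q ∨ S
Premise 1: y ≥ 33 → y ≥ 6
Premise 2: y < 33 → y < 46
Premise 3: y ≥ 33 ∨ y < 33
Case 1: Assuming y ≥ 33, then by Premise 1, y ≥ 6.
Case 2: Assuming y < 33, then by Premise 2, y < 46.
Since one of y ≥ 33 or y < 33 must hold, we get y ≥ 6 or y < 46.

y ≥ 6 or y < 46.


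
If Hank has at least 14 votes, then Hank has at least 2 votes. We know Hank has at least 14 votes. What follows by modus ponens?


Modus ponens: P → Q, P ⊢ Q
P: Hank has at least 14 votes
Q: Hank has at least 2 votes
We have P → Q and P is true.
By modus ponens, Q must be true.

Hank has at least 2 votes


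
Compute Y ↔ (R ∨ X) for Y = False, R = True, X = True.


Y = False, R = True, X = True
Step 1: R ∨ X = True OR True = True
Step 2: Y ↔ (True): true when both sides have same truth value.
Result: False ↔ True = False

False


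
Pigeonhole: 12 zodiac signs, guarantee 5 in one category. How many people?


Pigeonhole: to guarantee k in one of n categories, need (k-1)×n + 1.
k = 5, n = 12
Minimum = (5-1) × 12 + 1 = 4 × 12 + 1

49


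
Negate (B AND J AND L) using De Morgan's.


De Morgan's law: ¬(P ∧ Q ∧ R) ≡ ¬P ∨ ¬Q ∨ ¬R
¬(B ∧ J ∧ L) = ¬B ∨ ¬J ∨ ¬L

¬B ∨ ¬J ∨ ¬L


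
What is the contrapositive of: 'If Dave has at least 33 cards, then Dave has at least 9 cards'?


Original: If Dave has at least 33 cards, then Dave has at least 9 cards
Contrapositive: If ¬Q, then ¬P
Negate Q: not (Dave has at least 9 cards)
Negate P: not (Dave has at least 33 cards)

If not (Dave has at least 9 cards), then not (Dave has at least 33 cards).


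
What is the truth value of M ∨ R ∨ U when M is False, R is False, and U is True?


M = False, R = False, U = True
Step 1: M ∨ R = False OR False = False
Step 2: False ∨ U = False OR True = True
OR is true when at least one operand is true.

True


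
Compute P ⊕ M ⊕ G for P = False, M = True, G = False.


P = False, M = True, G = False
Step 1: P ⊕ M = False XOR True = True
Step 2: True ⊕ G = True XOR False = True
XOR is true when an odd number of operands are true.

True


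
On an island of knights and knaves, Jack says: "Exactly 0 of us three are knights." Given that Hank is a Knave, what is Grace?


Jack claims exactly 0 knights among Jack, Hank, Grace.
Given: Hank is a Knave.

Case 1: Jack is a Knight (tells truth)
  Then exactly 0 of the three are knights.
  Counting Jack, Hank: 1 knight(s) so far. Need -1 more → impossible.
Case 2: Jack is a Knave (lies)
  Then the count is NOT 0.
  If Grace = Knave, count = 0 = 0 → claim would be true, contradicts lie.
  If Grace = Knight, count = 1 ≠ 0 → lie confirmed ✓

Grace is a Knight.

Knight


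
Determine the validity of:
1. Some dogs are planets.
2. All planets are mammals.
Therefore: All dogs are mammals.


Premise 1: Some dogs are planets.
Premise 2: All planets are mammals.
Conclusion: All dogs are mammals.
Fallacy: illicit minor. The minor term (dogs) is distributed in the conclusion ('All dogs ...') but undistributed in its premise ('Some dogs are planets' doesn't cover all dogs).
Only 'Some dogs are mammals' follows, not 'All'.

Invalid


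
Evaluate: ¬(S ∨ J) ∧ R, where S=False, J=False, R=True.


S = False, J = False, R = True
Expression: ¬(S ∨ J) ∧ R
Step 1: S ∨ J = False OR False = False
Step 2: ¬(S ∨ J) = NOT False = True
Step 3: (True) ∧ R = True AND True = True

True


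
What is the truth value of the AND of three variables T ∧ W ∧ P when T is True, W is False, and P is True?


T = True, W = False, P = True
Step 1: T ∧ W = True AND False = False
Step 2: (False) ∧ P = (False) AND True = False
AND is true only when ALL operands are true.

False


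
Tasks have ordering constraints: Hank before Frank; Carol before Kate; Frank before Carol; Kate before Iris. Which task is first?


Constraints: Hank before Frank; Carol before Kate; Frank before Carol; Kate before Iris
The first task can have nothing scheduled before it, so it must never appear on the right of a 'before'.
Tasks appearing after some 'before': Frank, Kate, Carol, Iris.
The only task not in that list is Hank → it is first.

Hank


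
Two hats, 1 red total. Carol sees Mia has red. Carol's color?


Total red = 1, Mia = red
Red accounted for: 1
Remaining for Carol: 0
Carol's hat is blue.

blue


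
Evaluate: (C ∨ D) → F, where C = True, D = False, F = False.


C = True, D = False, F = False
Step 1: C ∨ D = True OR False = True
Step 2: (True) → F: false only when antecedent=True and F=False.
Result: False

False


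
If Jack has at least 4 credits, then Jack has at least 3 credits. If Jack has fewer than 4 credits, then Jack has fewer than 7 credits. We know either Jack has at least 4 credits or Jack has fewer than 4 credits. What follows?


Constructive dilemma: (P → Q) ∧ (R → S), P ∨ R ⊢ Q ∨ S
Premise 1: Jack has at least 4 credits → Jack has at least 3 credits
Premise 2: Jack has fewer than 4 credits → Jack has fewer than 7 credits
Premise 3: Jack has at least 4 credits ∨ Jack has fewer than 4 credits
Case 1: Assuming Jack has at least 4 credits, then by Premise 1, Jack has at least 3 credits.
Case 2: Assuming Jack has fewer than 4 credits, then by Premise 2, Jack has fewer than 7 credits.
Since one of Jack has at least 4 credits or Jack has fewer than 4 credits must hold, we get Jack has at least 3 credits or Jack has fewer than 7 credits.

Jack has at least 3 credits or Jack has fewer than 7 credits.


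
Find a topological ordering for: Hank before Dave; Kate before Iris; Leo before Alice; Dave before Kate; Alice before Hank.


Constraints: Hank before Dave; Kate before Iris; Leo before Alice; Dave before Kate; Alice before Hank
Method: repeatedly schedule the remaining task that has no remaining task required before it.
  Step 1: remaining {Kate, Iris, Dave, Alice, Hank, Leo}; every task except Leo still has a predecessor pending → schedule Leo.
  Step 2: remaining {Kate, Iris, Dave, Alice, Hank}; every task except Alice still has a predecessor pending → schedule Alice.
  Step 3: remaining {Kate, Iris, Dave, Hank}; every task except Hank still has a predecessor pending → schedule Hank.
  Step 4: remaining {Kate, Iris, Dave}; every task except Dave still has a predecessor pending → schedule Dave.
  Step 5: remaining {Kate, Iris}; every task except Kate still has a predecessor pending → schedule Kate.
  Step 6: only Iris remains → schedule Iris.
Resulting order:

Leo → Alice → Hank → Dave → Kate → Iris


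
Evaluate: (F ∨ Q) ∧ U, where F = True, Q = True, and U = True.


F = True, Q = True, U = True
Step 1: F ∨ Q = True OR True = True
Step 2: True ∧ U = True AND True = True
OR is true when at least one operand is true; AND requires both.

True


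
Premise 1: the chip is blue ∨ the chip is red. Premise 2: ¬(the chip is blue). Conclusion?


Disjunctive syllogism: P ∨ Q, ¬P ⊢ Q
Disjunction: the chip is blue ∨ the chip is red
We know it is not the case that the chip is blue.
By disjunctive syllogism, the other disjunct must be true.

The chip is red


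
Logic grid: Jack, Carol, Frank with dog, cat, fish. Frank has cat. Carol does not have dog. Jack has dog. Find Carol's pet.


From clues:
  Frank → cat
  Jack → dog
By elimination, Carol gets the remaining.

fish


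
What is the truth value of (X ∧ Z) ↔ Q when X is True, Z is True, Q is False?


X = True, Z = True, Q = False
Step 1: X ∧ Z = True AND True = True
Step 2: (True) ↔ Q: true when both sides have same truth value.
Result: True ↔ False = False

False


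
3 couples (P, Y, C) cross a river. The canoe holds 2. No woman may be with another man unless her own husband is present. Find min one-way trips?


Label couples P, Y, C (H = husband, W = wife).
Counting alone: 6 people, the canoe carries 2 and someone must bring it back, so each round trip nets at most +1 on the far side until the last crossing → at least 9 trips. The jealousy constraint makes 9 impossible; the shortest valid schedule has 11:
1. WP+WY →  (far: WP,WY; near: HP,HY,HC,WC)
2. WP ←       (far: WY; near: HP,HY,HC,WP,WC)
3. WP+WC →  (far: WP,WY,WC; near: HP,HY,HC)
4. WP ←       (far: WY,WC; near: HP,HY,HC,WP)
5. HY+HC →  (far: HY,WY,HC,WC; near: HP,WP)
6. HY+WY ←  (far: HC,WC; near: HP,WP,HY,WY)
7. HP+HY →  (far: HP,HY,HC,WC; near: WP,WY)
8. WC ←       (far: HP,HY,HC; near: WP,WY,WC)
9. WP+WY →  (far: HP,WP,HY,WY,HC; near: WC)
10. HC ←      (far: HP,WP,HY,WY; near: HC,WC)
11. HC+WC → (far: all six; near: empty)
In every state each wife is either with her husband or with no other man.
Minimum trips = 11

11


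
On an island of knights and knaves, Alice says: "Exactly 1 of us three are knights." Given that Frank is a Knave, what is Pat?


Alice claims exactly 1 knights among Alice, Frank, Pat.
Given: Frank is a Knave.

Case 1: Alice is a Knight (tells truth)
  Then exactly 1 of the three are knights.
  Counting Alice, Frank: 1 knight(s) so far. Need 0 more → Pat = Knave.
Case 2: Alice is a Knave (lies)
  Then the count is NOT 1.
  If Pat = Knight, count = 1 = 1 → claim would be true, contradicts lie.
  If Pat = Knave, count = 0 ≠ 1 → lie confirmed ✓

Pat is a Knave.

Knave


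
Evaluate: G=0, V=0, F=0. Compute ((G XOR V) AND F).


G XOR V = 0^0 = 0
0 AND 0 = 0

0


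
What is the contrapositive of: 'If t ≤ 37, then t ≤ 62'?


Original: If t ≤ 37, then t ≤ 62
Contrapositive: If ¬Q, then ¬P
Negate Q: not (t ≤ 62)
Negate P: not (t ≤ 37)

If not (t ≤ 62), then not (t ≤ 37).


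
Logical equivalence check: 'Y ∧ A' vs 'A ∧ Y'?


Expression 1: Y ∧ A
Expression 2: A ∧ Y
Truth table (Y A | Expr1 Expr2):
  T T |   T     T
  T F |   F     F
  F T |   F     F
  F F |   F     F
All 4 rows agree, so the expressions are logically equivalent.

Yes


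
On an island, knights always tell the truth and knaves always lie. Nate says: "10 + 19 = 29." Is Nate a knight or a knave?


Statement: "10 + 19 = 29."
Actual: 10 + 19 = 29
Claimed: 29
Statement is TRUE → Nate tells the truth → Knight

Knight


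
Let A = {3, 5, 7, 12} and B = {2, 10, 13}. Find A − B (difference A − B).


A = {3, 5, 7, 12}
B = {2, 10, 13}
Operation: difference A − B
In A but not B: 3, 5, 7, 12

{3, 5, 7, 12}


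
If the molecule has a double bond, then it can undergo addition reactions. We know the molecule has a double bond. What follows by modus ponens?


Modus ponens: P → Q, P ⊢ Q
P: the molecule has a double bond
Q: it can undergo addition reactions
We have P → Q and P is true.
By modus ponens, Q must be true.

It can undergo addition reactions


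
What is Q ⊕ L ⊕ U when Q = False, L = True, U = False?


Q = False, L = True, U = False
Step 1: Q ⊕ L = False XOR True = True
Step 2: True ⊕ U = True XOR False = True
XOR is true when an odd number of operands are true.

True


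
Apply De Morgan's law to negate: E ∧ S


De Morgan's law: ¬(P ∧ Q) ≡ ¬P ∨ ¬Q
¬(E ∧ S) = ¬E ∨ ¬S

¬E ∨ ¬S


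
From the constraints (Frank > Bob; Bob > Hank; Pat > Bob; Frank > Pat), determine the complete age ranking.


Constraints: Frank > Bob; Bob > Hank; Pat > Bob; Frank > Pat
Method: at each step, the next-highest is the one remaining person who never appears on the smaller side of a constraint between remaining people.
  Step 1: remaining {Bob, Hank, Pat, Frank}; on the smaller side: {Bob, Hank, Pat} → Frank is next (Frank > Bob; Frank > Pat).
  Step 2: remaining {Bob, Hank, Pat}; on the smaller side: {Bob, Hank} → Pat is next (Pat > Bob).
  Step 3: remaining {Bob, Hank}; on the smaller side: {Hank} → Bob is next (Bob > Hank).
  Step 4: only Hank remains → lowest.
Final ranking (highest to lowest):

Frank > Pat > Bob > Hank


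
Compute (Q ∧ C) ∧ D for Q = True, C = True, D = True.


Q = True, C = True, D = True
Step 1: Q ∧ C = True AND True = True
Step 2: True ∧ D = True AND True = True
AND is true only when ALL operands are true.

True


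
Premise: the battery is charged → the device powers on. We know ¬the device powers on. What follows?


Modus tollens: P → Q, ¬Q ⊢ ¬P
P: the battery is charged
Q: the device powers on
We have P → Q and Q is false.
By modus tollens, P must be false.

It is not the case that the battery is charged


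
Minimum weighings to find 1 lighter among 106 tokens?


Each weighing has 3 outcomes (left heavy / balance / right heavy), so k weighings distinguish at most 3^k cases; splitting into three near-equal groups achieves this.
Need 3^k ≥ 106: 3^4 = 81 < 106 ≤ 3^5 = 243
k = ⌈log₃(106)⌉ = 5

5


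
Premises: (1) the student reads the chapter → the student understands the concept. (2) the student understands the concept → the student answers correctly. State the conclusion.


Hypothetical syllogism: P → Q, Q → R ⊢ P → R
Premise 1: the student reads the chapter → the student understands the concept
Premise 2: the student understands the concept → the student answers correctly
Chain the implications: the middle term (the student understands the concept) links the two.
Conclusion: If the student reads the chapter, then the student answers correctly.

If the student reads the chapter, then the student answers correctly.


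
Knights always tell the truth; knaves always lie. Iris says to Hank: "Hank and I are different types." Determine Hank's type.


Iris says: "Hank and I are different types."
Case 1: Iris is a Knight (truth-teller)
  Statement is true → they ARE different → Hank is a Knave
Case 2: Iris is a Knave (liar)
  Statement is false → they are NOT different → Hank is a Knave
In both cases, Hank is a Knave.

Knave


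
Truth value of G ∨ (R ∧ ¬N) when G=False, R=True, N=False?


G = False, R = True, N = False
Expression: G ∨ (R ∧ ¬N)
Step 1: ¬N = NOT False = True
Step 2: R ∧ ¬N = True AND True = True
Step 3: G ∨ (True) = False OR True = True

True


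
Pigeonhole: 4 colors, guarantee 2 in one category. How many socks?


Pigeonhole: to guarantee k in one of n categories, need (k-1)×n + 1.
k = 2, n = 4
Minimum = (2-1) × 4 + 1 = 1 × 4 + 1

5


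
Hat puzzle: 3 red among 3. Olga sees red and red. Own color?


Total red = 3, seen red = 2
Own red = 3 - 2 = 1
Olga's hat is red.

red


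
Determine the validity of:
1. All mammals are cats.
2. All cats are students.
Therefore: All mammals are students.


Premise 1: All mammals are cats.
Premise 2: All cats are students.
Conclusion: All mammals are students.
Barbara syllogism (AAA-1): All A are B, All B are C → All A are C.
Middle term (cats) distributed in premise 2.

Valid


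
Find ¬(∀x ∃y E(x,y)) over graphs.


Original: ∀x ∃y E(x,y)
Rule: ¬∀→∃, ¬∃→∀, negate predicate.
Negation: ∃x ∀y ¬E(x,y)

∃x ∀y ¬E(x,y)


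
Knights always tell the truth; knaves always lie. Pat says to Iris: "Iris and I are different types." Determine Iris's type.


Pat says: "Iris and I are different types."
Case 1: Pat is a Knight (truth-teller)
  Statement is true → they ARE different → Iris is a Knave
Case 2: Pat is a Knave (liar)
  Statement is false → they are NOT different → Iris is a Knave
In both cases, Iris is a Knave.

Knave


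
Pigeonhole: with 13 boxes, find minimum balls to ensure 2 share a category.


Pigeonhole: to guarantee k in one of n categories, need (k-1)×n + 1.
k = 2, n = 13
Minimum = (2-1) × 13 + 1 = 1 × 13 + 1

14


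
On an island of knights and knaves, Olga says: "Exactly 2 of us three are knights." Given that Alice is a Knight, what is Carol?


Olga claims exactly 2 knights among Olga, Alice, Carol.
Given: Alice is a Knight.

Case 1: Olga is a Knight (tells truth)
  Then exactly 2 of the three are knights.
  Counting Olga, Alice: 2 knight(s) so far. Need 0 more → Carol = Knave.
Case 2: Olga is a Knave (lies)
  Then the count is NOT 2.
  If Carol = Knight, count = 2 = 2 → claim would be true, contradicts lie.
  If Carol = Knave, count = 1 ≠ 2 → lie confirmed ✓

Carol is a Knave.

Knave


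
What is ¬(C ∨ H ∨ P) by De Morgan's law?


De Morgan's law: ¬(P ∨ Q ∨ R) ≡ ¬P ∧ ¬Q ∧ ¬R
¬(C ∨ H ∨ P) = ¬C ∧ ¬H ∧ ¬P

¬C ∧ ¬H ∧ ¬P


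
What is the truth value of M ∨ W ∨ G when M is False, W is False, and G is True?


M = False, W = False, G = True
Step 1: M ∨ W = False OR False = False
Step 2: False ∨ G = False OR True = True
OR is true when at least one operand is true.

True


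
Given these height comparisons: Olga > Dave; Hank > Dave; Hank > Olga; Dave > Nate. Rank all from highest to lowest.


Constraints: Olga > Dave; Hank > Dave; Hank > Olga; Dave > Nate
Method: at each step, the next-highest is the one remaining person who never appears on the smaller side of a constraint between remaining people.
  Step 1: remaining {Olga, Nate, Hank, Dave}; on the smaller side: {Olga, Nate, Dave} → Hank is next (Hank > Dave; Hank > Olga).
  Step 2: remaining {Olga, Nate, Dave}; on the smaller side: {Nate, Dave} → Olga is next (Olga > Dave).
  Step 3: remaining {Nate, Dave}; on the smaller side: {Nate} → Dave is next (Dave > Nate).
  Step 4: only Nate remains → lowest.
Final ranking (highest to lowest):

Hank > Olga > Dave > Nate


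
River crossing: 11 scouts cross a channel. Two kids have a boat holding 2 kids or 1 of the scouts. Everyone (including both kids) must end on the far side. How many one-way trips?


Per crossing of one of the scouts: kids→, one←, one of the scouts→, one← = 4 trips
11 × 4 = 44, + 1 final kids→ = 45
Minimum trips = 45

45


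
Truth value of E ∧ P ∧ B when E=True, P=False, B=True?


E = True, P = False, B = True
Expression: E ∧ P ∧ B
Step 1: E ∧ P = True AND False = False
Step 2: (False) ∧ B = False AND True = False

False


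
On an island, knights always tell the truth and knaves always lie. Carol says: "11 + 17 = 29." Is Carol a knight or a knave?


Statement: "11 + 17 = 29."
Actual: 11 + 17 = 28
Claimed: 29
Statement is FALSE → Carol lies → Knave

Knave


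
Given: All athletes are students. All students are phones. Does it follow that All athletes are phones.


Premise 1: All athletes are students.
Premise 2: All students are phones.
Conclusion: All athletes are phones.
Barbara syllogism (AAA-1): All A are B, All B are C → All A are C.
Middle term (students) distributed in premise 2.

Valid


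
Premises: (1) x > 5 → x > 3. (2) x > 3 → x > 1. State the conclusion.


Hypothetical syllogism: P → Q, Q → R ⊢ P → R
Premise 1: x > 5 → x > 3
Premise 2: x > 3 → x > 1
Chain the implications: the middle term (x > 3) links the two.
Conclusion: If x > 5, then x > 1.

If x > 5, then x > 1.


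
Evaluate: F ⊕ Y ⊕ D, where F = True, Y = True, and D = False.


F = True, Y = True, D = False
Step 1: F ⊕ Y = True XOR True = False
Step 2: False ⊕ D = False XOR False = False
XOR is true when an odd number of operands are true.

False


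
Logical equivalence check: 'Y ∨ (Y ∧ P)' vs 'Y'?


Expression 1: Y ∨ (Y ∧ P)
Expression 2: Y
Truth table (Y P | Expr1 Expr2):
  T T |   T     T
  T F |   T     T
  F T |   F     F
  F F |   F     F
All 4 rows agree, so the expressions are logically equivalent.

Yes


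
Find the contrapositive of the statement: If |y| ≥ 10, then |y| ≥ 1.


Original: If |y| ≥ 10, then |y| ≥ 1
Contrapositive: If ¬Q, then ¬P
Negate Q: not (|y| ≥ 1)
Negate P: not (|y| ≥ 10)

If not (|y| ≥ 1), then not (|y| ≥ 10).


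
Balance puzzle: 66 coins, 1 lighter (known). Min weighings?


Each weighing has 3 outcomes (left heavy / balance / right heavy), so k weighings distinguish at most 3^k cases; splitting into three near-equal groups achieves this.
Need 3^k ≥ 66: 3^3 = 27 < 66 ≤ 3^4 = 81
k = ⌈log₃(66)⌉ = 4

4
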